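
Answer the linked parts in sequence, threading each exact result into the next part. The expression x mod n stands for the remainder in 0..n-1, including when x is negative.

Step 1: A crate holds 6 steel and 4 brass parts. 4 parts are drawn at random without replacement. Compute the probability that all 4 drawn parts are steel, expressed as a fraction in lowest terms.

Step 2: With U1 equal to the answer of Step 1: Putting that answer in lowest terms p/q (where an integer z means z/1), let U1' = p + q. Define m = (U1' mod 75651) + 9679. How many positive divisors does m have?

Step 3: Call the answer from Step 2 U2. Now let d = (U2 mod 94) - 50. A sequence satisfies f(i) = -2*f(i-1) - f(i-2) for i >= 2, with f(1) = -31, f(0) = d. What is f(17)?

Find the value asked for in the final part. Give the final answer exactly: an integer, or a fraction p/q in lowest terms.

-1199

Step 1: total draws C(10,4) = 210; favorable C(6,4) = 15; P = 1/14; answer 1/14
Step 2: U1 = 1/14; threaded value p + q = 15; m = 9694; 9694 = 2 * 37 * 131; number of divisors = (1+1) * (1+1) * (1+1) = 8; answer 8
Step 3: U2 = 8; d = -42; f(2) = -2*(-31) - 1*(-42) = 104; iterating: f(2)=104, f(3)=-177, f(4)=250, f(5)=-323, f(6)=396, f(7)=-469, f(8)=542, f(9)=-615, f(10)=688, f(11)=-761, f(12)=834, f(13)=-907, f(14)=980, f(15)=-1053, f(16)=1126, f(17)=-1199; answer -1199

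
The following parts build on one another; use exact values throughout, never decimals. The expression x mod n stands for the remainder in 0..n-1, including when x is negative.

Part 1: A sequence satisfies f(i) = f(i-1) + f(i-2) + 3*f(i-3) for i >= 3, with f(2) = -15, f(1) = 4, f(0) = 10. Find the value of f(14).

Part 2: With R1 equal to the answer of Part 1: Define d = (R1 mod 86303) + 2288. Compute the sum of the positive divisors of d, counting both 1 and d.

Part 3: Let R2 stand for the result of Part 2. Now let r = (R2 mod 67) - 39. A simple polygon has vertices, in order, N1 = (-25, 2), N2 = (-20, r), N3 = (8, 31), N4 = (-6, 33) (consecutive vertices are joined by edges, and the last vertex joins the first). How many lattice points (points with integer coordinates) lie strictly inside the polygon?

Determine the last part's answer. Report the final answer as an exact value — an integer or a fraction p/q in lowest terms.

470

Part 1: f(3) = 1*(-15) + 1*(4) + 3*(10) = 19; iterating: f(3)=19, f(4)=16, f(5)=-10, f(6)=63, f(7)=101, f(8)=134, f(9)=424, f(10)=861, f(11)=1687, f(12)=3820, f(13)=8090, f(14)=16971; answer 16971
Part 2: R1 = 16971; d = 19259; 19259 is prime, so its only divisors are 1 and 19259; sigma = 1 + 19259 = 19260; answer 19260
Part 3: R2 = 19260; r = -8; cross terms: (-25*-8 - -20*2)=240, (-20*31 - 8*-8)=-556, (8*33 - -6*31)=450, (-6*2 - -25*33)=813; twice the area = |947| = 947; area = 947/2; boundary points = 5 + 1 + 2 + 1 = 9; strictly interior points = area - boundary/2 + 1 = 470; answer 470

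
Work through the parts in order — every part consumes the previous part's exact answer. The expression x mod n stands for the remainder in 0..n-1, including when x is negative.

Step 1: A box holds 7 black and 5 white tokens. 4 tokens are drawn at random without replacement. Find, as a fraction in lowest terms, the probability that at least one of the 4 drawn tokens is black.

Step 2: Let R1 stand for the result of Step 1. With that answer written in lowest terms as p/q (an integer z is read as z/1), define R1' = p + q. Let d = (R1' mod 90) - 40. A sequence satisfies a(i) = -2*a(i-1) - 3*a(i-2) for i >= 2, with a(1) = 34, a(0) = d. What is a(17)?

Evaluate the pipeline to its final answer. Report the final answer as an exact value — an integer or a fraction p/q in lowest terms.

-270062

Step 1: total draws C(12,4) = 495; complement C(5,4) = 5; favorable 495 - 5 = 490; P = 98/99; answer 98/99
Step 2: R1 = 98/99; threaded value p + q = 197; d = -23; a(2) = -2*(34) - 3*(-23) = 1; iterating: a(2)=1, a(3)=-104, a(4)=205, a(5)=-98, a(6)=-419, a(7)=1132, a(8)=-1007, a(9)=-1382, a(10)=5785, a(11)=-7424, a(12)=-2507, a(13)=27286, a(14)=-47051, a(15)=12244, a(16)=116665, a(17)=-270062; answer -270062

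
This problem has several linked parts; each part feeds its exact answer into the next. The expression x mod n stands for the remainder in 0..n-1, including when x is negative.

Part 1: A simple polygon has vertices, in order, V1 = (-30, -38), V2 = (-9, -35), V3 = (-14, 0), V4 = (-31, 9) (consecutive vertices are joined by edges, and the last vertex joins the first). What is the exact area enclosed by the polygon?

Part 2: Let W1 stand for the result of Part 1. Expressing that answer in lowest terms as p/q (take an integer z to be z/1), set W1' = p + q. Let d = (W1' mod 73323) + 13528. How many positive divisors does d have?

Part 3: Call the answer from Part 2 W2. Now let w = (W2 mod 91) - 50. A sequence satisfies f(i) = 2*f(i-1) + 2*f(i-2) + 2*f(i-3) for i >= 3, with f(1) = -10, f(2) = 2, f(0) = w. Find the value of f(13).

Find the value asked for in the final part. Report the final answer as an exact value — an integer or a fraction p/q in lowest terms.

Part 1: cross terms: (-30*-35 - -9*-38)=708, (-9*0 - -14*-35)=-490, (-14*9 - -31*0)=-126, (-31*-38 - -30*9)=1448; twice the area = |1540| = 1540; area = 770; answer 770
Part 2: W1 = 770; threaded value p + q = 771; d = 14299; 14299 = 79 * 181; number of divisors = (1+1) * (1+1) = 4; answer 4
Part 3: W2 = 4; w = -46; f(3) = 2*(2) + 2*(-10) + 2*(-46) = -108; iterating: f(3)=-108, f(4)=-232, f(5)=-676, f(6)=-2032, f(7)=-5880, f(8)=-17176, f(9)=-50176, f(10)=-146464, f(11)=-427632, f(12)=-1248544, f(13)=-3645280; answer -3645280

-3645280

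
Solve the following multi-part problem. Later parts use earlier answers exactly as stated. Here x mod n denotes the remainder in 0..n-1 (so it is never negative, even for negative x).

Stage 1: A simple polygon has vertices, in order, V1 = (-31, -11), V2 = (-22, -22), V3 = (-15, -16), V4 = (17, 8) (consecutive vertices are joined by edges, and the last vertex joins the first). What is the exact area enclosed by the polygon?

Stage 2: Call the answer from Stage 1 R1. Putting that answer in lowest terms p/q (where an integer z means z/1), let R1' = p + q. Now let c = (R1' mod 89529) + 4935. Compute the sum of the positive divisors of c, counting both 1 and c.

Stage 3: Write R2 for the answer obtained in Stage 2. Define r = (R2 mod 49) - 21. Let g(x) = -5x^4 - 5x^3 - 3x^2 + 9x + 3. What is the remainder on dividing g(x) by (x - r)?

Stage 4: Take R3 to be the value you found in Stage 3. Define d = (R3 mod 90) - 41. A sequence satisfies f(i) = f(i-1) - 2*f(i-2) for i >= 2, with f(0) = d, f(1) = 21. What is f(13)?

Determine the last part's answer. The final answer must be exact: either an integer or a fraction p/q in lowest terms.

Stage 1: cross terms: (-31*-22 - -22*-11)=440, (-22*-16 - -15*-22)=22, (-15*8 - 17*-16)=152, (17*-11 - -31*8)=61; twice the area = |675| = 675; area = 675/2; answer 675/2
Stage 2: R1 = 675/2; threaded value p + q = 677; c = 5612; 5612 = 2^2 * 23 * 61; sigma = (1 + 2 + 4) * (1 + 23) * (1 + 61) = 7 * 24 * 62 = 10416; answer 10416
Stage 3: R2 = 10416; r = 7; remainder = value at the root: -5*(7)^4 - 5*(7)^3 - 3*(7)^2 + 9*(7)^1 + 3 = (-12005) + (-1715) + (-147) + (63) + (3) = -13801; answer -13801
Stage 4: R3 = -13801; d = 18; f(2) = 1*(21) - 2*(18) = -15; iterating: f(2)=-15, f(3)=-57, f(4)=-27, f(5)=87, f(6)=141, f(7)=-33, f(8)=-315, f(9)=-249, f(10)=381, f(11)=879, f(12)=117, f(13)=-1641; answer -1641

-1641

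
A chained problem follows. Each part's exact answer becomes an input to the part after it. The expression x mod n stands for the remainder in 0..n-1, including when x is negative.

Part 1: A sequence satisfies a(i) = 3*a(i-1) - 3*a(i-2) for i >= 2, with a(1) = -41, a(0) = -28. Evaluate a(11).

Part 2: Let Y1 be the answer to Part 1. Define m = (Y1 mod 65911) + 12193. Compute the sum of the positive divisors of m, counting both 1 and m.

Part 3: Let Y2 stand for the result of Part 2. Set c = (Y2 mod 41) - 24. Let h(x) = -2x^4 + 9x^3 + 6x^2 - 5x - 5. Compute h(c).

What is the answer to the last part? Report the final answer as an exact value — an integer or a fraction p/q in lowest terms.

-166325

Part 1: a(2) = 3*(-41) - 3*(-28) = -39; iterating: a(2)=-39, a(3)=6, a(4)=135, a(5)=387, a(6)=756, a(7)=1107, a(8)=1053, a(9)=-162, a(10)=-3645, a(11)=-10449; answer -10449
Part 2: Y1 = -10449; m = 67655; 67655 = 5 * 7 * 1933; sigma = (1 + 5) * (1 + 7) * (1 + 1933) = 6 * 8 * 1934 = 92832; answer 92832
Part 3: Y2 = 92832; c = -16; -2*(-16)^4 + 9*(-16)^3 + 6*(-16)^2 - 5*(-16)^1 - 5 = (-131072) + (-36864) + (1536) + (80) + (-5) = -166325; answer -166325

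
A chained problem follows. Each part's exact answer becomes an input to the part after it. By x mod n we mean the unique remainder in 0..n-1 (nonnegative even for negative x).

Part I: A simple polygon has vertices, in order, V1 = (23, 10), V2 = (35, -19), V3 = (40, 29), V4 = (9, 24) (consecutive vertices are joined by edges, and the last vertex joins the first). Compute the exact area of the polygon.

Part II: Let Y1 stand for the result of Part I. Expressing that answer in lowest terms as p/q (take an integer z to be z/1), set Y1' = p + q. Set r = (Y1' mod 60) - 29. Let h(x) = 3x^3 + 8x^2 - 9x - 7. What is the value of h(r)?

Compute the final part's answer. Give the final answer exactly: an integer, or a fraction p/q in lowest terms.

Part I: cross terms: (23*-19 - 35*10)=-787, (35*29 - 40*-19)=1775, (40*24 - 9*29)=699, (9*10 - 23*24)=-462; twice the area = |1225| = 1225; area = 1225/2; answer 1225/2
Part II: Y1 = 1225/2; threaded value p + q = 1227; r = -2; 3*(-2)^3 + 8*(-2)^2 - 9*(-2)^1 - 7 = (-24) + (32) + (18) + (-7) = 19; answer 19

19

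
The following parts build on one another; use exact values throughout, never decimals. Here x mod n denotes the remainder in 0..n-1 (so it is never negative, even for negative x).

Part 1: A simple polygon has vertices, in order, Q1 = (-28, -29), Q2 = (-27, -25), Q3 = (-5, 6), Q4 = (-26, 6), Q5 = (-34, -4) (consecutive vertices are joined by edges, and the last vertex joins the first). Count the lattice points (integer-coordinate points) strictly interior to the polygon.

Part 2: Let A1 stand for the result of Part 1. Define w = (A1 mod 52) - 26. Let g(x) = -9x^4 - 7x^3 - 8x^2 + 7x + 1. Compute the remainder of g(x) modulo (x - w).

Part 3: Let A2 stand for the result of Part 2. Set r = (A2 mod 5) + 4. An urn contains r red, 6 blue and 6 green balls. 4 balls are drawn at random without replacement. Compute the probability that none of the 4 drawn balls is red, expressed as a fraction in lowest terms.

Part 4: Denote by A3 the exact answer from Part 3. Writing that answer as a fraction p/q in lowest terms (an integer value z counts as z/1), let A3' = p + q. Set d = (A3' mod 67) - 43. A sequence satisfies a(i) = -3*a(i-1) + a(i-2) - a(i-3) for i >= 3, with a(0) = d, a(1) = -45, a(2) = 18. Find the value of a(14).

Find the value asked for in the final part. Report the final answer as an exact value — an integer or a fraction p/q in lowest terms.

Part 1: cross terms: (-28*-25 - -27*-29)=-83, (-27*6 - -5*-25)=-287, (-5*6 - -26*6)=126, (-26*-4 - -34*6)=308, (-34*-29 - -28*-4)=874; twice the area = |938| = 938; area = 469; boundary points = 1 + 1 + 21 + 2 + 1 = 26; strictly interior points = area - boundary/2 + 1 = 457; answer 457
Part 2: A1 = 457; w = 15; remainder = value at the root: -9*(15)^4 - 7*(15)^3 - 8*(15)^2 + 7*(15)^1 + 1 = (-455625) + (-23625) + (-1800) + (105) + (1) = -480944; answer -480944
Part 3: A2 = -480944; r = 5; total draws C(17,4) = 2380; favorable C(12,4) = 495; P = 99/476; answer 99/476
Part 4: A3 = 99/476; threaded value p + q = 575; d = -4; a(3) = -3*(18) + 1*(-45) - 1*(-4) = -95; iterating: a(3)=-95, a(4)=348, a(5)=-1157, a(6)=3914, a(7)=-13247, a(8)=44812, a(9)=-151597, a(10)=512850, a(11)=-1734959, a(12)=5869324, a(13)=-19855781, a(14)=67171626; answer 67171626

67171626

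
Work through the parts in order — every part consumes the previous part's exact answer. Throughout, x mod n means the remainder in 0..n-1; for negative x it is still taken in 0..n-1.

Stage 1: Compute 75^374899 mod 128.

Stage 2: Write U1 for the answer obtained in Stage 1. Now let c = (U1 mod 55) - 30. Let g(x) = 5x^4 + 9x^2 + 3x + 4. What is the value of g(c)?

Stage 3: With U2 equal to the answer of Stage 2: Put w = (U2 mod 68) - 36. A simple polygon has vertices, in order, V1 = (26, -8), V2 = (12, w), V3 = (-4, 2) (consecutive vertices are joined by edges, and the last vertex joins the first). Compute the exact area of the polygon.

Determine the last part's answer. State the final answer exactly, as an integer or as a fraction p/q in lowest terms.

Stage 1: squarings mod 128: 75^1=75, 75^2=121, 75^4=49, 75^8=97, 75^16=65, 75^32=1, 75^64=1, 75^128=1, 75^256=1, 75^512=1, 75^1024=1, 75^2048=1, 75^4096=1, 75^8192=1, 75^16384=1, 75^32768=1, 75^65536=1, 75^131072=1, 75^262144=1; 75^374899 = 75^1 * 75^2 * 75^16 * 75^32 * 75^64 * 75^2048 * 75^4096 * 75^8192 * 75^32768 * 75^65536 * 75^262144 = 51 (mod 128); answer 51
Stage 2: U1 = 51; c = 21; 5*(21)^4 + 9*(21)^2 + 3*(21)^1 + 4 = (972405) + (3969) + (63) + (4) = 976441; answer 976441
Stage 3: U2 = 976441; w = -7; cross terms: (26*-7 - 12*-8)=-86, (12*2 - -4*-7)=-4, (-4*-8 - 26*2)=-20; twice the area = |-110| = 110; area = 55; answer 55

55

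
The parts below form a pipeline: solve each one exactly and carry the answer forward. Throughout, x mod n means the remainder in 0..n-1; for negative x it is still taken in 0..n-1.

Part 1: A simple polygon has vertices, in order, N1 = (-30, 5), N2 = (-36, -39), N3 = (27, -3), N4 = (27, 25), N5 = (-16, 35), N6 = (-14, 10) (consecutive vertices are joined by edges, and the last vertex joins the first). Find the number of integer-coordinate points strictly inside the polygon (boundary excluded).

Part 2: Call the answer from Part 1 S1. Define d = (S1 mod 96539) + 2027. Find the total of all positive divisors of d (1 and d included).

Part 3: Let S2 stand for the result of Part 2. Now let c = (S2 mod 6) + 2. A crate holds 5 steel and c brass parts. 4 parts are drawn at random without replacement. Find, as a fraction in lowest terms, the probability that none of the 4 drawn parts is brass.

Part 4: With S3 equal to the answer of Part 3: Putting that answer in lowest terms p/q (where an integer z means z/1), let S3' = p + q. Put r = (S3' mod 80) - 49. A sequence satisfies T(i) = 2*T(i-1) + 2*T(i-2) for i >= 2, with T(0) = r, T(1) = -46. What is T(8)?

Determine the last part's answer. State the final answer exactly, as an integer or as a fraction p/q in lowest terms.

-39904

Part 1: cross terms: (-30*-39 - -36*5)=1350, (-36*-3 - 27*-39)=1161, (27*25 - 27*-3)=756, (27*35 - -16*25)=1345, (-16*10 - -14*35)=330, (-14*5 - -30*10)=230; twice the area = |5172| = 5172; area = 2586; boundary points = 2 + 9 + 28 + 1 + 1 + 1 = 42; strictly interior points = area - boundary/2 + 1 = 2566; answer 2566
Part 2: S1 = 2566; d = 4593; 4593 = 3 * 1531; sigma = (1 + 3) * (1 + 1531) = 4 * 1532 = 6128; answer 6128
Part 3: S2 = 6128; c = 4; total draws C(9,4) = 126; favorable C(5,4) = 5; P = 5/126; answer 5/126
Part 4: S3 = 5/126; threaded value p + q = 131; r = 2; T(2) = 2*(-46) + 2*(2) = -88; iterating: T(2)=-88, T(3)=-268, T(4)=-712, T(5)=-1960, T(6)=-5344, T(7)=-14608, T(8)=-39904; answer -39904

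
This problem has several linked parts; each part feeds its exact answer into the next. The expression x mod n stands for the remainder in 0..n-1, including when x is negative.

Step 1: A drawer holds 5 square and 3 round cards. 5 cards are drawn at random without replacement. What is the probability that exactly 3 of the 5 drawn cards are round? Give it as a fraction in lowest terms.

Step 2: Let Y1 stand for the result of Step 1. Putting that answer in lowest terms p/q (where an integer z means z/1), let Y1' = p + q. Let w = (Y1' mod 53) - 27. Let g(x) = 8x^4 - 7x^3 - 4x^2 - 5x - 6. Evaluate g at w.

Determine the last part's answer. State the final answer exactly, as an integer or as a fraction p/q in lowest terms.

Step 1: total draws C(8,5) = 56; favorable C(3,3)*C(5,2) = 10; P = 5/28; answer 5/28
Step 2: Y1 = 5/28; threaded value p + q = 33; w = 6; 8*(6)^4 - 7*(6)^3 - 4*(6)^2 - 5*(6)^1 - 6 = (10368) + (-1512) + (-144) + (-30) + (-6) = 8676; answer 8676

8676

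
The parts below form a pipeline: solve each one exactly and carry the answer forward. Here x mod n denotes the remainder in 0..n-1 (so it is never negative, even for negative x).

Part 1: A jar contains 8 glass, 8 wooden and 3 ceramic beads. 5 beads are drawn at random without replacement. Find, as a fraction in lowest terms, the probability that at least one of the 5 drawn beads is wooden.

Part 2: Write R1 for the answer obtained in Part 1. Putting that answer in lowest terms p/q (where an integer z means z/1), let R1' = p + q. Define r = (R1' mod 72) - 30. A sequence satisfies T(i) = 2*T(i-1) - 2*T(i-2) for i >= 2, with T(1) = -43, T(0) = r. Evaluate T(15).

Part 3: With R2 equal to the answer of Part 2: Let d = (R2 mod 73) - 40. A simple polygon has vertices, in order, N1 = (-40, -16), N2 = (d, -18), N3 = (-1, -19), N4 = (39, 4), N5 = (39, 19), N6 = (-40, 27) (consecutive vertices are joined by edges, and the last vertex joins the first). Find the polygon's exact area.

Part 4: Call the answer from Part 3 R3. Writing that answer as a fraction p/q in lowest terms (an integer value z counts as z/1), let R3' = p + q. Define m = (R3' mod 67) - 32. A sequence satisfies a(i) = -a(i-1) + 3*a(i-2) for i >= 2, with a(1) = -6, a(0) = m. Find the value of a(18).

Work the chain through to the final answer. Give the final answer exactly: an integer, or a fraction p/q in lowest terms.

Part 1: total draws C(19,5) = 11628; complement C(11,5) = 462; favorable 11628 - 462 = 11166; P = 1861/1938; answer 1861/1938
Part 2: R1 = 1861/1938; threaded value p + q = 3799; r = 25; T(2) = 2*(-43) - 2*(25) = -136; iterating: T(2)=-136, T(3)=-186, T(4)=-100, T(5)=172, T(6)=544, T(7)=744, T(8)=400, T(9)=-688, T(10)=-2176, T(11)=-2976, T(12)=-1600, T(13)=2752, T(14)=8704, T(15)=11904; answer 11904
Part 3: R2 = 11904; d = -35; cross terms: (-40*-18 - -35*-16)=160, (-35*-19 - -1*-18)=647, (-1*4 - 39*-19)=737, (39*19 - 39*4)=585, (39*27 - -40*19)=1813, (-40*-16 - -40*27)=1720; twice the area = |5662| = 5662; area = 2831; answer 2831
Part 4: R3 = 2831; threaded value p + q = 2832; m = -14; a(2) = -1*(-6) + 3*(-14) = -36; iterating: a(2)=-36, a(3)=18, a(4)=-126, a(5)=180, a(6)=-558, a(7)=1098, a(8)=-2772, a(9)=6066, a(10)=-14382, a(11)=32580, a(12)=-75726, a(13)=173466, a(14)=-400644, a(15)=921042, a(16)=-2122974, a(17)=4886100, a(18)=-11255022; answer -11255022

-11255022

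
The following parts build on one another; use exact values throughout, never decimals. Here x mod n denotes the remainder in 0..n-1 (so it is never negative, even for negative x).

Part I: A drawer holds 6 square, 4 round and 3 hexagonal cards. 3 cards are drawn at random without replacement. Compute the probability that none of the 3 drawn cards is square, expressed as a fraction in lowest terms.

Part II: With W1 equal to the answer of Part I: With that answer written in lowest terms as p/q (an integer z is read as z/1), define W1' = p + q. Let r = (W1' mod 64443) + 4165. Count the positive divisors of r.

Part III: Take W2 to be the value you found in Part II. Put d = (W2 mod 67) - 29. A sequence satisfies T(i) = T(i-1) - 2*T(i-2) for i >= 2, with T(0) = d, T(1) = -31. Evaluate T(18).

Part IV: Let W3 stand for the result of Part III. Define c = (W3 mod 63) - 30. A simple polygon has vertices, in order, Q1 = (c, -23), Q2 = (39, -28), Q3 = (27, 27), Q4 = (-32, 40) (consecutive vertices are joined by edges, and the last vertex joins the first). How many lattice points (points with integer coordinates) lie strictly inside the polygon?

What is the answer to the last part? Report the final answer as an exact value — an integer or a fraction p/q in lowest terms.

3164

Part I: total draws C(13,3) = 286; favorable C(7,3) = 35; P = 35/286; answer 35/286
Part II: W1 = 35/286; threaded value p + q = 321; r = 4486; 4486 = 2 * 2243; number of divisors = (1+1) * (1+1) = 4; answer 4
Part III: W2 = 4; d = -25; T(2) = 1*(-31) - 2*(-25) = 19; iterating: T(2)=19, T(3)=81, T(4)=43, T(5)=-119, T(6)=-205, T(7)=33, T(8)=443, T(9)=377, T(10)=-509, T(11)=-1263, T(12)=-245, T(13)=2281, T(14)=2771, T(15)=-1791, T(16)=-7333, T(17)=-3751, T(18)=10915; answer 10915
Part IV: W3 = 10915; c = -14; cross terms: (-14*-28 - 39*-23)=1289, (39*27 - 27*-28)=1809, (27*40 - -32*27)=1944, (-32*-23 - -14*40)=1296; twice the area = |6338| = 6338; area = 3169; boundary points = 1 + 1 + 1 + 9 = 12; strictly interior points = area - boundary/2 + 1 = 3164; answer 3164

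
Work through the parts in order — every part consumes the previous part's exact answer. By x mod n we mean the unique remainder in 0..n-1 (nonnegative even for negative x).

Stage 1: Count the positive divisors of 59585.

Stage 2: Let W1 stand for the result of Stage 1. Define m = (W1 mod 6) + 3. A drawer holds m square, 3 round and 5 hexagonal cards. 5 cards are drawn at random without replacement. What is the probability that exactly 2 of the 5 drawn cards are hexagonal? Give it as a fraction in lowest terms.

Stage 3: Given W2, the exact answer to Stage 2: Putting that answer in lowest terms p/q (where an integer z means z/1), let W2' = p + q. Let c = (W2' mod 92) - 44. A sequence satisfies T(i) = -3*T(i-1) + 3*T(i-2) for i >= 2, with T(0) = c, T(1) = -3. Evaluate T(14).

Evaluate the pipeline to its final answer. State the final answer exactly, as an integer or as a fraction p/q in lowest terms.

-726928182

Stage 1: 59585 = 5 * 17 * 701; number of divisors = (1+1) * (1+1) * (1+1) = 8; answer 8
Stage 2: W1 = 8; m = 5; total draws C(13,5) = 1287; favorable C(5,2)*C(8,3) = 560; P = 560/1287; answer 560/1287
Stage 3: W2 = 560/1287; threaded value p + q = 1847; c = -37; T(2) = -3*(-3) + 3*(-37) = -102; iterating: T(2)=-102, T(3)=297, T(4)=-1197, T(5)=4482, T(6)=-17037, T(7)=64557, T(8)=-244782, T(9)=928017, T(10)=-3518397, T(11)=13339242, T(12)=-50572917, T(13)=191736477, T(14)=-726928182; answer -726928182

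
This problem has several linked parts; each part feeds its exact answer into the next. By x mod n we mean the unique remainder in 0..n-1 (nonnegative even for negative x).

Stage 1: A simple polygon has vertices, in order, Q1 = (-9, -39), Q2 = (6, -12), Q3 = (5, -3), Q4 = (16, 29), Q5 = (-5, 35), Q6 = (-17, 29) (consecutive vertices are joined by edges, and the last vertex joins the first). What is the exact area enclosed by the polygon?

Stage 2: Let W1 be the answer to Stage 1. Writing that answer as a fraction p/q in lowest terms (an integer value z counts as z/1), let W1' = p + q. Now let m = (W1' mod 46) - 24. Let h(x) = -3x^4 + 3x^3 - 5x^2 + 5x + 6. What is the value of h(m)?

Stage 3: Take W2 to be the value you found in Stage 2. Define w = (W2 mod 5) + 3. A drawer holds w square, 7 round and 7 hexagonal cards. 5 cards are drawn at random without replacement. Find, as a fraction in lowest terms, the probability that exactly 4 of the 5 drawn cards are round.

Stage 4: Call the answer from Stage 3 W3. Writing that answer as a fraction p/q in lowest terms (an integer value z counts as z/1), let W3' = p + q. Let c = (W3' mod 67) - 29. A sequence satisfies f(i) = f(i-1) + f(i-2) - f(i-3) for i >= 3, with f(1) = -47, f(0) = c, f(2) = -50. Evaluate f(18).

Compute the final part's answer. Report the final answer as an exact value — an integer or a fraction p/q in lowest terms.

-746

Stage 1: cross terms: (-9*-12 - 6*-39)=342, (6*-3 - 5*-12)=42, (5*29 - 16*-3)=193, (16*35 - -5*29)=705, (-5*29 - -17*35)=450, (-17*-39 - -9*29)=924; twice the area = |2656| = 2656; area = 1328; answer 1328
Stage 2: W1 = 1328; threaded value p + q = 1329; m = 17; -3*(17)^4 + 3*(17)^3 - 5*(17)^2 + 5*(17)^1 + 6 = (-250563) + (14739) + (-1445) + (85) + (6) = -237178; answer -237178
Stage 3: W2 = -237178; w = 5; total draws C(19,5) = 11628; favorable C(7,4)*C(12,1) = 420; P = 35/969; answer 35/969
Stage 4: W3 = 35/969; threaded value p + q = 1004; c = 37; f(3) = 1*(-50) + 1*(-47) - 1*(37) = -134; iterating: f(3)=-134, f(4)=-137, f(5)=-221, f(6)=-224, f(7)=-308, f(8)=-311, f(9)=-395, f(10)=-398, f(11)=-482, f(12)=-485, f(13)=-569, f(14)=-572, f(15)=-656, f(16)=-659, f(17)=-743, f(18)=-746; answer -746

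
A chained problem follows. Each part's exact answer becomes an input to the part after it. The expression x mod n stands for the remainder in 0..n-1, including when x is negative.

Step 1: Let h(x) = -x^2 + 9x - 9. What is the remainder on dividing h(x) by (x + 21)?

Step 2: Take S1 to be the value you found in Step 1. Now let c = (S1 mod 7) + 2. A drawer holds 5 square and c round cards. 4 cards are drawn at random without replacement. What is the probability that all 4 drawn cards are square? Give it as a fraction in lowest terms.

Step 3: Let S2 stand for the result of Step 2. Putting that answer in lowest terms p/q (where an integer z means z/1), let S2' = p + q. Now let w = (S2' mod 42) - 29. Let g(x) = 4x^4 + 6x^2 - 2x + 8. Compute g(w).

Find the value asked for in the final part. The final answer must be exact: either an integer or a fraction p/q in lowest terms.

115292

Step 1: remainder = value at the root: -1*(-21)^2 + 9*(-21)^1 - 9 = (-441) + (-189) + (-9) = -639; answer -639
Step 2: S1 = -639; c = 7; total draws C(12,4) = 495; favorable C(5,4) = 5; P = 1/99; answer 1/99
Step 3: S2 = 1/99; threaded value p + q = 100; w = -13; 4*(-13)^4 + 6*(-13)^2 - 2*(-13)^1 + 8 = (114244) + (1014) + (26) + (8) = 115292; answer 115292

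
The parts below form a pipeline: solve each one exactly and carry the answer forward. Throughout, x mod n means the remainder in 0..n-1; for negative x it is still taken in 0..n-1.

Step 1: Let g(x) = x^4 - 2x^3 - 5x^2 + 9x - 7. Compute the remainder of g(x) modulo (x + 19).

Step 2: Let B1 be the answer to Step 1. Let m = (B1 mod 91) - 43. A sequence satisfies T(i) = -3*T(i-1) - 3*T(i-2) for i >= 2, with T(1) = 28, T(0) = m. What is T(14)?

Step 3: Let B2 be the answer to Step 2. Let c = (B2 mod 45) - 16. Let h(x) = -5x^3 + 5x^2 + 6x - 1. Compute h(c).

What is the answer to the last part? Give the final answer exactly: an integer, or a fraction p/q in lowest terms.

Step 1: remainder = value at the root: 1*(-19)^4 - 2*(-19)^3 - 5*(-19)^2 + 9*(-19)^1 - 7 = (130321) + (13718) + (-1805) + (-171) + (-7) = 142056; answer 142056
Step 2: B1 = 142056; m = -38; T(2) = -3*(28) - 3*(-38) = 30; iterating: T(2)=30, T(3)=-174, T(4)=432, T(5)=-774, T(6)=1026, T(7)=-756, T(8)=-810, T(9)=4698, T(10)=-11664, T(11)=20898, T(12)=-27702, T(13)=20412, T(14)=21870; answer 21870
Step 3: B2 = 21870; c = -16; -5*(-16)^3 + 5*(-16)^2 + 6*(-16)^1 - 1 = (20480) + (1280) + (-96) + (-1) = 21663; answer 21663

21663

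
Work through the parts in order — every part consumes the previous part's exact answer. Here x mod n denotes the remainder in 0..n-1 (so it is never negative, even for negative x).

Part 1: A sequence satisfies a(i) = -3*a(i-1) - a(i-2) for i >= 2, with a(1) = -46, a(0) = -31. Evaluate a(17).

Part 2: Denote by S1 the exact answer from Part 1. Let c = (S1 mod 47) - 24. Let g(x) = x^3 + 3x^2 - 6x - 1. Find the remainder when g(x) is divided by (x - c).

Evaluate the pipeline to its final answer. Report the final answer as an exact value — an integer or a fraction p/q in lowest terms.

Part 1: a(2) = -3*(-46) - 1*(-31) = 169; iterating: a(2)=169, a(3)=-461, a(4)=1214, a(5)=-3181, a(6)=8329, a(7)=-21806, a(8)=57089, a(9)=-149461, a(10)=391294, a(11)=-1024421, a(12)=2681969, a(13)=-7021486, a(14)=18382489, a(15)=-48125981, a(16)=125995454, a(17)=-329860381; answer -329860381
Part 2: S1 = -329860381; c = -23; remainder = value at the root: 1*(-23)^3 + 3*(-23)^2 - 6*(-23)^1 - 1 = (-12167) + (1587) + (138) + (-1) = -10443; answer -10443

-10443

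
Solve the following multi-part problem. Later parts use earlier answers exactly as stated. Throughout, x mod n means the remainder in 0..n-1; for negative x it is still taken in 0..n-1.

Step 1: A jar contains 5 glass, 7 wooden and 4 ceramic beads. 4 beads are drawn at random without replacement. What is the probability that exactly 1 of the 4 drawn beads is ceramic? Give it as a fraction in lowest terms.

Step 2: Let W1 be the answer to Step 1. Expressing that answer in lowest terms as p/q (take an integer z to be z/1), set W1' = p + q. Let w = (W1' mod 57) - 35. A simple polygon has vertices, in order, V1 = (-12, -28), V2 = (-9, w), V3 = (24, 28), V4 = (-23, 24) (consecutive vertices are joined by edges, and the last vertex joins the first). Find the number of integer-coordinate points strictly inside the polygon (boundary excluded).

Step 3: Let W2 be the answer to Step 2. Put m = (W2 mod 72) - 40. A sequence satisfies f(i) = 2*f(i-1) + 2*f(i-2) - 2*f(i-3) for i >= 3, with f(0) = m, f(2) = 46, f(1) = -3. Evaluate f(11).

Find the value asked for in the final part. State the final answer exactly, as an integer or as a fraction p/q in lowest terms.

79040

Step 1: total draws C(16,4) = 1820; favorable C(4,1)*C(12,3) = 880; P = 44/91; answer 44/91
Step 2: W1 = 44/91; threaded value p + q = 135; w = -14; cross terms: (-12*-14 - -9*-28)=-84, (-9*28 - 24*-14)=84, (24*24 - -23*28)=1220, (-23*-28 - -12*24)=932; twice the area = |2152| = 2152; area = 1076; boundary points = 1 + 3 + 1 + 1 = 6; strictly interior points = area - boundary/2 + 1 = 1074; answer 1074
Step 3: W2 = 1074; m = 26; f(3) = 2*(46) + 2*(-3) - 2*(26) = 34; iterating: f(3)=34, f(4)=166, f(5)=308, f(6)=880, f(7)=2044, f(8)=5232, f(9)=12792, f(10)=31960, f(11)=79040; answer 79040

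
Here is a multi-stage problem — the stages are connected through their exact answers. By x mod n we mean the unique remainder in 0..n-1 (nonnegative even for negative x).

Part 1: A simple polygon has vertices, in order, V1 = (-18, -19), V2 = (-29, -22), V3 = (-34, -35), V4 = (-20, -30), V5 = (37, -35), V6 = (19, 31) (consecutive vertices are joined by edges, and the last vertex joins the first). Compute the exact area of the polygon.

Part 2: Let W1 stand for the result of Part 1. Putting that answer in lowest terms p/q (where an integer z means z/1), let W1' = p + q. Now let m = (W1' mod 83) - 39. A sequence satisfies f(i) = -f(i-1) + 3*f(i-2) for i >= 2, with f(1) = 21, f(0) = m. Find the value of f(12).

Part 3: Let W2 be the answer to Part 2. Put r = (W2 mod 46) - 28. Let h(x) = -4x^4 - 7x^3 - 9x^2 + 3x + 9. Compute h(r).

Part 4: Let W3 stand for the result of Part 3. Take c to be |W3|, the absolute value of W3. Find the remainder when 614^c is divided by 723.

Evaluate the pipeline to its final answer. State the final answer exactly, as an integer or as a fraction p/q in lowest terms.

601

Part 1: cross terms: (-18*-22 - -29*-19)=-155, (-29*-35 - -34*-22)=267, (-34*-30 - -20*-35)=320, (-20*-35 - 37*-30)=1810, (37*31 - 19*-35)=1812, (19*-19 - -18*31)=197; twice the area = |4251| = 4251; area = 4251/2; answer 4251/2
Part 2: W1 = 4251/2; threaded value p + q = 4253; m = -19; f(2) = -1*(21) + 3*(-19) = -78; iterating: f(2)=-78, f(3)=141, f(4)=-375, f(5)=798, f(6)=-1923, f(7)=4317, f(8)=-10086, f(9)=23037, f(10)=-53295, f(11)=122406, f(12)=-282291; answer -282291
Part 3: W2 = -282291; r = -17; -4*(-17)^4 - 7*(-17)^3 - 9*(-17)^2 + 3*(-17)^1 + 9 = (-334084) + (34391) + (-2601) + (-51) + (9) = -302336; answer -302336
Part 4: W3 = -302336; c = 302336; squarings mod 723: 614^1=614, 614^2=313, 614^4=364, 614^8=187, 614^16=265, 614^32=94, 614^64=160, 614^128=295, 614^256=265, 614^512=94, 614^1024=160, 614^2048=295, 614^4096=265, 614^8192=94, 614^16384=160, 614^32768=295, 614^65536=265, 614^131072=94, 614^262144=160; 614^302336 = 614^256 * 614^1024 * 614^2048 * 614^4096 * 614^32768 * 614^262144 = 601 (mod 723); answer 601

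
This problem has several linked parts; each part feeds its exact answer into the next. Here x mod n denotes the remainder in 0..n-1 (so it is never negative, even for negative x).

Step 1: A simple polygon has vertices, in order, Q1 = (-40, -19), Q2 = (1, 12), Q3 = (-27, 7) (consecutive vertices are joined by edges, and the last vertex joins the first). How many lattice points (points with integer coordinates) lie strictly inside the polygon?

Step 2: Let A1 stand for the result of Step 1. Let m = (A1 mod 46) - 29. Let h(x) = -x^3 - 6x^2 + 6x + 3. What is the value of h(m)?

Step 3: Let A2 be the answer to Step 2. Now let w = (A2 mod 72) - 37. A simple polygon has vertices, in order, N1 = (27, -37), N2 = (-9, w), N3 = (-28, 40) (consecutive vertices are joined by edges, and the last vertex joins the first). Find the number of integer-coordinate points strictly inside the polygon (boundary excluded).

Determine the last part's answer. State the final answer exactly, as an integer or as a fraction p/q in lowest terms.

Step 1: cross terms: (-40*12 - 1*-19)=-461, (1*7 - -27*12)=331, (-27*-19 - -40*7)=793; twice the area = |663| = 663; area = 663/2; boundary points = 1 + 1 + 13 = 15; strictly interior points = area - boundary/2 + 1 = 325; answer 325
Step 2: A1 = 325; m = -26; -1*(-26)^3 - 6*(-26)^2 + 6*(-26)^1 + 3 = (17576) + (-4056) + (-156) + (3) = 13367; answer 13367
Step 3: A2 = 13367; w = 10; cross terms: (27*10 - -9*-37)=-63, (-9*40 - -28*10)=-80, (-28*-37 - 27*40)=-44; twice the area = |-187| = 187; area = 187/2; boundary points = 1 + 1 + 11 = 13; strictly interior points = area - boundary/2 + 1 = 88; answer 88

88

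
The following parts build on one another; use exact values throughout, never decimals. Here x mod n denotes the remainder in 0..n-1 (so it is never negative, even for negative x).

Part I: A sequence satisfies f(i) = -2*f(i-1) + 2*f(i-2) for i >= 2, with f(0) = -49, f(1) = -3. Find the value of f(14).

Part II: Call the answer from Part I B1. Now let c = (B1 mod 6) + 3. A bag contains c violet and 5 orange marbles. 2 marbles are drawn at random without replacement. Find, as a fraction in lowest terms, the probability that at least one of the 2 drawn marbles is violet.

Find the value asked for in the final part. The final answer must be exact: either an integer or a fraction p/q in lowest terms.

28/33

Part I: f(2) = -2*(-3) + 2*(-49) = -92; iterating: f(2)=-92, f(3)=178, f(4)=-540, f(5)=1436, f(6)=-3952, f(7)=10776, f(8)=-29456, f(9)=80464, f(10)=-219840, f(11)=600608, f(12)=-1640896, f(13)=4483008, f(14)=-12247808; answer -12247808
Part II: B1 = -12247808; c = 7; total draws C(12,2) = 66; complement C(5,2) = 10; favorable 66 - 10 = 56; P = 28/33; answer 28/33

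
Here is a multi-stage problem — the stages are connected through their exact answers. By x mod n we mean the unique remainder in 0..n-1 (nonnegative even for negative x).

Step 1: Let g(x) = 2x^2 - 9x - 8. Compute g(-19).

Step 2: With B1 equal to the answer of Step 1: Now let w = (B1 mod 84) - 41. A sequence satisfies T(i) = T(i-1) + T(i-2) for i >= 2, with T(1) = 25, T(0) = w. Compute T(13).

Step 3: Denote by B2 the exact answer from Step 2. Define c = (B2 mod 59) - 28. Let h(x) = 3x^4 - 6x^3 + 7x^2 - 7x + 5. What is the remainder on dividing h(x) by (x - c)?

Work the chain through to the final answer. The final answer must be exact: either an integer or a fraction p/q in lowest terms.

Step 1: 2*(-19)^2 - 9*(-19)^1 - 8 = (722) + (171) + (-8) = 885; answer 885
Step 2: B1 = 885; w = 4; T(2) = 1*(25) + 1*(4) = 29; iterating: T(2)=29, T(3)=54, T(4)=83, T(5)=137, T(6)=220, T(7)=357, T(8)=577, T(9)=934, T(10)=1511, T(11)=2445, T(12)=3956, T(13)=6401; answer 6401
Step 3: B2 = 6401; c = 1; remainder = value at the root: 3*(1)^4 - 6*(1)^3 + 7*(1)^2 - 7*(1)^1 + 5 = (3) + (-6) + (7) + (-7) + (5) = 2; answer 2

2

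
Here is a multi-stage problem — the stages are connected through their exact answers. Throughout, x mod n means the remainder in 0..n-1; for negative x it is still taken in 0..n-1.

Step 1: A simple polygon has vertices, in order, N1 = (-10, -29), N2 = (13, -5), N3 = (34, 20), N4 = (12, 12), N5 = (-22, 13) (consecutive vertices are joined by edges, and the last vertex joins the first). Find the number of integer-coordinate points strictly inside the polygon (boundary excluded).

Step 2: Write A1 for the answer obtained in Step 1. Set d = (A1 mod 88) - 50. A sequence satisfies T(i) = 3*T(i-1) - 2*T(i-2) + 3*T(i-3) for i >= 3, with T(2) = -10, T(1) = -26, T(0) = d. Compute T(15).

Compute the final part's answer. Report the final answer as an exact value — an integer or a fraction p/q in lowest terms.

-2034602

Step 1: cross terms: (-10*-5 - 13*-29)=427, (13*20 - 34*-5)=430, (34*12 - 12*20)=168, (12*13 - -22*12)=420, (-22*-29 - -10*13)=768; twice the area = |2213| = 2213; area = 2213/2; boundary points = 1 + 1 + 2 + 1 + 6 = 11; strictly interior points = area - boundary/2 + 1 = 1102; answer 1102
Step 2: A1 = 1102; d = -4; T(3) = 3*(-10) - 2*(-26) + 3*(-4) = 10; iterating: T(3)=10, T(4)=-28, T(5)=-134, T(6)=-316, T(7)=-764, T(8)=-2062, T(9)=-5606, T(10)=-14986, T(11)=-39932, T(12)=-106642, T(13)=-285020, T(14)=-761572, T(15)=-2034602; answer -2034602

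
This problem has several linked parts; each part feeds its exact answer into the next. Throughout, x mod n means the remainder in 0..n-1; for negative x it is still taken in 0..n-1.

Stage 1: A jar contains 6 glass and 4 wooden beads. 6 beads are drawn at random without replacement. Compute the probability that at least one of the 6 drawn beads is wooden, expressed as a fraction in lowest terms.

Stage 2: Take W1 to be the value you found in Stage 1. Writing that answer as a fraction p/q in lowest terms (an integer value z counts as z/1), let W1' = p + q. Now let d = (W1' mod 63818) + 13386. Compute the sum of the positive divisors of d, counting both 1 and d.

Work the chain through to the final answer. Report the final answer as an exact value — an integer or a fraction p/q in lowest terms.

Stage 1: total draws C(10,6) = 210; complement C(6,6) = 1; favorable 210 - 1 = 209; P = 209/210; answer 209/210
Stage 2: W1 = 209/210; threaded value p + q = 419; d = 13805; 13805 = 5 * 11 * 251; sigma = (1 + 5) * (1 + 11) * (1 + 251) = 6 * 12 * 252 = 18144; answer 18144

18144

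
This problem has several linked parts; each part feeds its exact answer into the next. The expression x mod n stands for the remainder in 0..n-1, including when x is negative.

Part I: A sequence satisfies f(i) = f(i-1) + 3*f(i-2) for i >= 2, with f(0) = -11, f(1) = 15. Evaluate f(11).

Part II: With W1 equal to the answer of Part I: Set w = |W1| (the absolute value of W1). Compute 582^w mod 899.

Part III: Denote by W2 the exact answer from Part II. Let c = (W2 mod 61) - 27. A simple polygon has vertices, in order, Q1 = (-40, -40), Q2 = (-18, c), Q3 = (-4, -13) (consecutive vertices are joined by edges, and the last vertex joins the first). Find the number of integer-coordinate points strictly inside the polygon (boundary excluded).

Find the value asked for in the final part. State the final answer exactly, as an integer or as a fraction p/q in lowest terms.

Part I: f(2) = 1*(15) + 3*(-11) = -18; iterating: f(2)=-18, f(3)=27, f(4)=-27, f(5)=54, f(6)=-27, f(7)=135, f(8)=54, f(9)=459, f(10)=621, f(11)=1998; answer 1998
Part II: W1 = 1998; w = 1998; squarings mod 899: 582^1=582, 582^2=700, 582^4=45, 582^8=227, 582^16=286, 582^32=886, 582^64=169, 582^128=692, 582^256=596, 582^512=111, 582^1024=634; 582^1998 = 582^2 * 582^4 * 582^8 * 582^64 * 582^128 * 582^256 * 582^512 * 582^1024 = 560 (mod 899); answer 560
Part III: W2 = 560; c = -16; cross terms: (-40*-16 - -18*-40)=-80, (-18*-13 - -4*-16)=170, (-4*-40 - -40*-13)=-360; twice the area = |-270| = 270; area = 135; boundary points = 2 + 1 + 9 = 12; strictly interior points = area - boundary/2 + 1 = 130; answer 130

130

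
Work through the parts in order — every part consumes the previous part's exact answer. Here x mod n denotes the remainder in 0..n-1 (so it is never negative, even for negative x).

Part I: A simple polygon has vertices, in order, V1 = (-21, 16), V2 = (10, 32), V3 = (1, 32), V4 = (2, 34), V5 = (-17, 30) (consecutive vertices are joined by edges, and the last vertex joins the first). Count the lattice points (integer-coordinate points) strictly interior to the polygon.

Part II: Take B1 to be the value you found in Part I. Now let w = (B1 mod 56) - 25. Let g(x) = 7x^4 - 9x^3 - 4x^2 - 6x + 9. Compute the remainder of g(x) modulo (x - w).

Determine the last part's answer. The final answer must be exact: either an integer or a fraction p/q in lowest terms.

Part I: cross terms: (-21*32 - 10*16)=-832, (10*32 - 1*32)=288, (1*34 - 2*32)=-30, (2*30 - -17*34)=638, (-17*16 - -21*30)=358; twice the area = |422| = 422; area = 211; boundary points = 1 + 9 + 1 + 1 + 2 = 14; strictly interior points = area - boundary/2 + 1 = 205; answer 205
Part II: B1 = 205; w = 12; remainder = value at the root: 7*(12)^4 - 9*(12)^3 - 4*(12)^2 - 6*(12)^1 + 9 = (145152) + (-15552) + (-576) + (-72) + (9) = 128961; answer 128961

128961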